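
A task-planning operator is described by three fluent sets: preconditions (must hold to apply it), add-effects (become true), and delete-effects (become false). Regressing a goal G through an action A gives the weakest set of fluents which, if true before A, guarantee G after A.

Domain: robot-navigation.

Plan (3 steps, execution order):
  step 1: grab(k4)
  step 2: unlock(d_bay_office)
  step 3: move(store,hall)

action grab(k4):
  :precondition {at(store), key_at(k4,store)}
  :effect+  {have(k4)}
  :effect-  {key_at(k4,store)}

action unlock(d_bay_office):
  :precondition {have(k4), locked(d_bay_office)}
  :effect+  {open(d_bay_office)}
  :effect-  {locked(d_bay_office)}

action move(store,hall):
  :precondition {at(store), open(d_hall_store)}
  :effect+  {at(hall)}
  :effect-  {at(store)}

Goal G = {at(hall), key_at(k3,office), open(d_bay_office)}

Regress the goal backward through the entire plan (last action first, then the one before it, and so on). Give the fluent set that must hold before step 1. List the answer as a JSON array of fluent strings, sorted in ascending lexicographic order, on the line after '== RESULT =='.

Work backward from the goal:
  through step 3 (move(store,hall)): drop {at(hall)}, keep {key_at(k3,office), open(d_bay_office)}, require {at(store), open(d_hall_store)}
    → {at(store), key_at(k3,office), open(d_bay_office), open(d_hall_store)}
  through step 2 (unlock(d_bay_office)): drop {open(d_bay_office)}, keep {at(store), key_at(k3,office), open(d_hall_store)}, require {have(k4), locked(d_bay_office)}
    → {at(store), have(k4), key_at(k3,office), locked(d_bay_office), open(d_hall_store)}
  through step 1 (grab(k4)): drop {have(k4)}, keep {at(store), key_at(k3,office), locked(d_bay_office), open(d_hall_store)}, require {at(store), key_at(k4,store)}
    → {at(store), key_at(k3,office), key_at(k4,store), locked(d_bay_office), open(d_hall_store)}

== RESULT ==
["at(store)", "key_at(k3,office)", "key_at(k4,store)", "locked(d_bay_office)", "open(d_hall_store)"]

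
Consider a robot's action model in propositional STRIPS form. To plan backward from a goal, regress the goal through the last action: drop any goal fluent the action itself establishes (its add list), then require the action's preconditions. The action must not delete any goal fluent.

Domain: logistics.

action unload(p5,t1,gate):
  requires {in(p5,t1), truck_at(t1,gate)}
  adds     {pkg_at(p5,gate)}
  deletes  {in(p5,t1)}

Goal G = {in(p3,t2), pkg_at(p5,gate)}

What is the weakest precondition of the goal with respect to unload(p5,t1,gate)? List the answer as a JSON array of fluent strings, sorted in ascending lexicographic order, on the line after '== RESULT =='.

Regress:
  G ∩ del = {}  (empty — regression defined)
  G \ add = {in(p3,t2), pkg_at(p5,gate)} \ {pkg_at(p5,gate)} = {in(p3,t2)}
  ∪ pre   = {in(p3,t2)} ∪ {in(p5,t1), truck_at(t1,gate)}
          = {in(p3,t2), in(p5,t1), truck_at(t1,gate)}

== RESULT ==
["in(p3,t2)", "in(p5,t1)", "truck_at(t1,gate)"]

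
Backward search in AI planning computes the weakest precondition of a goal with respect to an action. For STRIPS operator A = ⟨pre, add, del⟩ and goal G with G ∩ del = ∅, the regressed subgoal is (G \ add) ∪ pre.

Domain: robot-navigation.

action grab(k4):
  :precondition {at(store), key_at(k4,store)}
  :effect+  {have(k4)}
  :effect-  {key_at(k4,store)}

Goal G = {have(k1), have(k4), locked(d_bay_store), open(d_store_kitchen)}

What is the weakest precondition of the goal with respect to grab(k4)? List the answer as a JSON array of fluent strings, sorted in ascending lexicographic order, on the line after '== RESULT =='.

Regress:
  G ∩ del = {}  (empty — regression defined)
  G \ add = {have(k1), have(k4), locked(d_bay_store), open(d_store_kitchen)} \ {have(k4)} = {have(k1), locked(d_bay_store), open(d_store_kitchen)}
  ∪ pre   = {have(k1), locked(d_bay_store), open(d_store_kitchen)} ∪ {at(store), key_at(k4,store)}
          = {at(store), have(k1), key_at(k4,store), locked(d_bay_store), open(d_store_kitchen)}

== RESULT ==
["at(store)", "have(k1)", "key_at(k4,store)", "locked(d_bay_store)", "open(d_store_kitchen)"]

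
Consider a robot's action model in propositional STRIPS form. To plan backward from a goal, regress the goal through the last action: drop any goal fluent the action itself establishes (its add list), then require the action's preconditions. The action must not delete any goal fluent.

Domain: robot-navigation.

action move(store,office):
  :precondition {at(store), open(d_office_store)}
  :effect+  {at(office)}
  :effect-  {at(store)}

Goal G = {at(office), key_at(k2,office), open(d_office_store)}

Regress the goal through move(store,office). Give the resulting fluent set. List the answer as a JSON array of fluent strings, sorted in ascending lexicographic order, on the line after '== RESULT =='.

Regress:
  G ∩ del = {}  (empty — regression defined)
  G \ add = {at(office), key_at(k2,office), open(d_office_store)} \ {at(office)} = {key_at(k2,office), open(d_office_store)}
  ∪ pre   = {key_at(k2,office), open(d_office_store)} ∪ {at(store), open(d_office_store)}
          = {at(store), key_at(k2,office), open(d_office_store)}

== RESULT ==
["at(store)", "key_at(k2,office)", "open(d_office_store)"]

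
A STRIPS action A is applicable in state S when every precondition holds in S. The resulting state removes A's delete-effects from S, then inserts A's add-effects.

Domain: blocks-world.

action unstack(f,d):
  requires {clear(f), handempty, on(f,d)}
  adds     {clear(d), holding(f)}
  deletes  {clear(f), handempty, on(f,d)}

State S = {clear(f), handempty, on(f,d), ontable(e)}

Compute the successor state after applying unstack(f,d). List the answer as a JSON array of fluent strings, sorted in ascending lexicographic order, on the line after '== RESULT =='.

Progress:
  pre ⊆ S: {clear(f), handempty, on(f,d)} ⊆ S  — applicable
  S \ del = {ontable(e)}
  ∪ add   = {clear(d), holding(f), ontable(e)}

== RESULT ==
["clear(d)", "holding(f)", "ontable(e)"]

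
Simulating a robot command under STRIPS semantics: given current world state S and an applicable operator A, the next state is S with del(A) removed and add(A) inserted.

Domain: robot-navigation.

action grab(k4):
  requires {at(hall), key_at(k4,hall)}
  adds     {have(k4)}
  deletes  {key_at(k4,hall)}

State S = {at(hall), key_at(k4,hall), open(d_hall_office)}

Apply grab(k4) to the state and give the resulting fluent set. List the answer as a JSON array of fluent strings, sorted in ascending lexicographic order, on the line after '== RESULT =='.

Progress:
  pre ⊆ S: {at(hall), key_at(k4,hall)} ⊆ S  — applicable
  S \ del = {at(hall), open(d_hall_office)}
  ∪ add   = {at(hall), have(k4), open(d_hall_office)}

== RESULT ==
["at(hall)", "have(k4)", "open(d_hall_office)"]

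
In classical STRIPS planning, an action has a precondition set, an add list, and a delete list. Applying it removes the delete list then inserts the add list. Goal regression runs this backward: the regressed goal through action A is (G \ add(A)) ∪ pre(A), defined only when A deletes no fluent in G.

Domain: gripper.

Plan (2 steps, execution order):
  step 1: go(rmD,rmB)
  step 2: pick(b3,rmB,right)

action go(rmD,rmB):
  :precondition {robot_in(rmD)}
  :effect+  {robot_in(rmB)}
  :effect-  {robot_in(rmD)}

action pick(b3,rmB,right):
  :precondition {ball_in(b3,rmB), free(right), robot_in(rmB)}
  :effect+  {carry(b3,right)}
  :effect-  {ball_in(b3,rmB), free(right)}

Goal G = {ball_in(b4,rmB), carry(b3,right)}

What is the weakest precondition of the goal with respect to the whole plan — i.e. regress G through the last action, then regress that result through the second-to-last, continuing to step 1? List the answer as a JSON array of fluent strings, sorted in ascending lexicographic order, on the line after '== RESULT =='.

Regress step by step:
  through step 2 (pick(b3,rmB,right)): drop {carry(b3,right)}, keep {ball_in(b4,rmB)}, require {ball_in(b3,rmB), free(right), robot_in(rmB)}
    → {ball_in(b3,rmB), ball_in(b4,rmB), free(right), robot_in(rmB)}
  through step 1 (go(rmD,rmB)): drop {robot_in(rmB)}, keep {ball_in(b3,rmB), ball_in(b4,rmB), free(right)}, require {robot_in(rmD)}
    → {ball_in(b3,rmB), ball_in(b4,rmB), free(right), robot_in(rmD)}

== RESULT ==
["ball_in(b3,rmB)", "ball_in(b4,rmB)", "free(right)", "robot_in(rmD)"]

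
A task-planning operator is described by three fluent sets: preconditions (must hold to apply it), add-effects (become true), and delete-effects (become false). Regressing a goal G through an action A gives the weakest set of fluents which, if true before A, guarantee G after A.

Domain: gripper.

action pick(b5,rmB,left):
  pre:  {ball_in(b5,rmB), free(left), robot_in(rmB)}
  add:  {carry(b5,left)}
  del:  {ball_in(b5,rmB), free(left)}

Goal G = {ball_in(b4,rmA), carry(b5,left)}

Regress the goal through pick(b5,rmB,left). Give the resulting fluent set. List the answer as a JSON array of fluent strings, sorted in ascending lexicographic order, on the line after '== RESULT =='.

Regress:
  G ∩ del = {}  (empty — regression defined)
  G \ add = {ball_in(b4,rmA), carry(b5,left)} \ {carry(b5,left)} = {ball_in(b4,rmA)}
  ∪ pre   = {ball_in(b4,rmA)} ∪ {ball_in(b5,rmB), free(left), robot_in(rmB)}
          = {ball_in(b4,rmA), ball_in(b5,rmB), free(left), robot_in(rmB)}

== RESULT ==
["ball_in(b4,rmA)", "ball_in(b5,rmB)", "free(left)", "robot_in(rmB)"]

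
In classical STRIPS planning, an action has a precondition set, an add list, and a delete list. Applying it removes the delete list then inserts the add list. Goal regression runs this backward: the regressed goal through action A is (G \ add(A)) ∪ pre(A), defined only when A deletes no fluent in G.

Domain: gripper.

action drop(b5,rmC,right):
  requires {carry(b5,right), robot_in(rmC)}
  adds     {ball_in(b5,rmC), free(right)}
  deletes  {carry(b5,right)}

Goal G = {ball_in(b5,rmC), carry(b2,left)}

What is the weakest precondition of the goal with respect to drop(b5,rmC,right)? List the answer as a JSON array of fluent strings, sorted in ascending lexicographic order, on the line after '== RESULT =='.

Regress:
  G ∩ del = {}  (empty — regression defined)
  G \ add = {ball_in(b5,rmC), carry(b2,left)} \ {ball_in(b5,rmC), free(right)} = {carry(b2,left)}
  ∪ pre   = {carry(b2,left)} ∪ {carry(b5,right), robot_in(rmC)}
          = {carry(b2,left), carry(b5,right), robot_in(rmC)}

== RESULT ==
["carry(b2,left)", "carry(b5,right)", "robot_in(rmC)"]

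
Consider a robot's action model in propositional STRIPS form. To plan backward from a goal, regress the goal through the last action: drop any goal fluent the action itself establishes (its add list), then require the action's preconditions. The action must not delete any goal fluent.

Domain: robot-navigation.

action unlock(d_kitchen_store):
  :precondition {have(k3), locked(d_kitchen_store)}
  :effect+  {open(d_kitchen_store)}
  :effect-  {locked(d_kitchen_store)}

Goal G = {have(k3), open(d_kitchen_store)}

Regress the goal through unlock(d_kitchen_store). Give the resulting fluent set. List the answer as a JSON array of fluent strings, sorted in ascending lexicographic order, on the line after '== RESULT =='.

Regress:
  G ∩ del = {}  (empty — regression defined)
  G \ add = {have(k3), open(d_kitchen_store)} \ {open(d_kitchen_store)} = {have(k3)}
  ∪ pre   = {have(k3)} ∪ {have(k3), locked(d_kitchen_store)}
          = {have(k3), locked(d_kitchen_store)}

== RESULT ==
["have(k3)", "locked(d_kitchen_store)"]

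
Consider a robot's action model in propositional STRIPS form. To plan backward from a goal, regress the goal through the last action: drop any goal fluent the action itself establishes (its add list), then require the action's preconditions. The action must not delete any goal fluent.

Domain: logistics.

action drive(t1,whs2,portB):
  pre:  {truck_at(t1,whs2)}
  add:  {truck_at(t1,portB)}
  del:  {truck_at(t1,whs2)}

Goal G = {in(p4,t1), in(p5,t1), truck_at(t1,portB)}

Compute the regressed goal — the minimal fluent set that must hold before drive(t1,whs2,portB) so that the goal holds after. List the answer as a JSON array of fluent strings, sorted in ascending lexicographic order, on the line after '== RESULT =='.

Compute (G \ add) ∪ pre:
  G ∩ del = {}  (empty — regression defined)
  G \ add = {in(p4,t1), in(p5,t1), truck_at(t1,portB)} \ {truck_at(t1,portB)} = {in(p4,t1), in(p5,t1)}
  ∪ pre   = {in(p4,t1), in(p5,t1)} ∪ {truck_at(t1,whs2)}
          = {in(p4,t1), in(p5,t1), truck_at(t1,whs2)}

== RESULT ==
["in(p4,t1)", "in(p5,t1)", "truck_at(t1,whs2)"]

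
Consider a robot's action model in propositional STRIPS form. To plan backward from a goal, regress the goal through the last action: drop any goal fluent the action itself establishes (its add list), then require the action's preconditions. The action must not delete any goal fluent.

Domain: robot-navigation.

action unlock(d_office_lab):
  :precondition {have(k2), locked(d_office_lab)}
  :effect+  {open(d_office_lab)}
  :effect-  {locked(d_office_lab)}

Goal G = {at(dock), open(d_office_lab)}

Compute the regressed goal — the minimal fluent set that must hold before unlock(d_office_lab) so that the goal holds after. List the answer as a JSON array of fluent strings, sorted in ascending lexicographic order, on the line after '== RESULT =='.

Regress:
  G ∩ del = {}  (empty — regression defined)
  G \ add = {at(dock), open(d_office_lab)} \ {open(d_office_lab)} = {at(dock)}
  ∪ pre   = {at(dock)} ∪ {have(k2), locked(d_office_lab)}
          = {at(dock), have(k2), locked(d_office_lab)}

== RESULT ==
["at(dock)", "have(k2)", "locked(d_office_lab)"]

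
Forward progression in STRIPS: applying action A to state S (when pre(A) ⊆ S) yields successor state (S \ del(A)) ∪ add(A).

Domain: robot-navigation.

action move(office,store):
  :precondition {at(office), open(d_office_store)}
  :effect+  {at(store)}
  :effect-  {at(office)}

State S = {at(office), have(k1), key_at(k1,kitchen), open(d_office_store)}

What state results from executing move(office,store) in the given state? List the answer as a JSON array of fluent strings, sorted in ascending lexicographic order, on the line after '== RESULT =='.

Compute (S \ del) ∪ add:
  pre ⊆ S: {at(office), open(d_office_store)} ⊆ S  — applicable
  S \ del = {have(k1), key_at(k1,kitchen), open(d_office_store)}
  ∪ add   = {at(store), have(k1), key_at(k1,kitchen), open(d_office_store)}

== RESULT ==
["at(store)", "have(k1)", "key_at(k1,kitchen)", "open(d_office_store)"]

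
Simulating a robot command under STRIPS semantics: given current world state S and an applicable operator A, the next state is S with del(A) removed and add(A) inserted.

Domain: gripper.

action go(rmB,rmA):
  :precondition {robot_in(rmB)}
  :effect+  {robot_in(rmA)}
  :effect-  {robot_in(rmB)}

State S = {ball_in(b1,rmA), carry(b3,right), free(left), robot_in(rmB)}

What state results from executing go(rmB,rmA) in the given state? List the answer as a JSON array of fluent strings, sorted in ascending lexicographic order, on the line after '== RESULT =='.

Progress:
  pre ⊆ S: {robot_in(rmB)} ⊆ S  — applicable
  S \ del = {ball_in(b1,rmA), carry(b3,right), free(left)}
  ∪ add   = {ball_in(b1,rmA), carry(b3,right), free(left), robot_in(rmA)}

== RESULT ==
["ball_in(b1,rmA)", "carry(b3,right)", "free(left)", "robot_in(rmA)"]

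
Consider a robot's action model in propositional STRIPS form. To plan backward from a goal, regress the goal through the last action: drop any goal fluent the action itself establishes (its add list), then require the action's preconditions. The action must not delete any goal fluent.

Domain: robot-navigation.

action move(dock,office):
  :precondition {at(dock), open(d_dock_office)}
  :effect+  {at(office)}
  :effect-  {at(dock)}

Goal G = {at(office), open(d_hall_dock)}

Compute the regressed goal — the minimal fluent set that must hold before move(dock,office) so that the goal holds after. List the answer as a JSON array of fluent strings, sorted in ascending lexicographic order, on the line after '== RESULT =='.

Regress:
  G ∩ del = {}  (empty — regression defined)
  G \ add = {at(office), open(d_hall_dock)} \ {at(office)} = {open(d_hall_dock)}
  ∪ pre   = {open(d_hall_dock)} ∪ {at(dock), open(d_dock_office)}
          = {at(dock), open(d_dock_office), open(d_hall_dock)}

== RESULT ==
["at(dock)", "open(d_dock_office)", "open(d_hall_dock)"]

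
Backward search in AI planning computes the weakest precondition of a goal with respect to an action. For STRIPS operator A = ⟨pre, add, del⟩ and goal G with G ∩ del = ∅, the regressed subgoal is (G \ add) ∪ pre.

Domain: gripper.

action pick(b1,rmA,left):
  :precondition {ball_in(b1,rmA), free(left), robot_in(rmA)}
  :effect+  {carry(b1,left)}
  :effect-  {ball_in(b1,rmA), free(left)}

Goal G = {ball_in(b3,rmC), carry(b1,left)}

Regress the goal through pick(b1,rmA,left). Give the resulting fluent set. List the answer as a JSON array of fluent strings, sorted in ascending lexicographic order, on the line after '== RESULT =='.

Compute (G \ add) ∪ pre:
  G ∩ del = {}  (empty — regression defined)
  G \ add = {ball_in(b3,rmC), carry(b1,left)} \ {carry(b1,left)} = {ball_in(b3,rmC)}
  ∪ pre   = {ball_in(b3,rmC)} ∪ {ball_in(b1,rmA), free(left), robot_in(rmA)}
          = {ball_in(b1,rmA), ball_in(b3,rmC), free(left), robot_in(rmA)}

== RESULT ==
["ball_in(b1,rmA)", "ball_in(b3,rmC)", "free(left)", "robot_in(rmA)"]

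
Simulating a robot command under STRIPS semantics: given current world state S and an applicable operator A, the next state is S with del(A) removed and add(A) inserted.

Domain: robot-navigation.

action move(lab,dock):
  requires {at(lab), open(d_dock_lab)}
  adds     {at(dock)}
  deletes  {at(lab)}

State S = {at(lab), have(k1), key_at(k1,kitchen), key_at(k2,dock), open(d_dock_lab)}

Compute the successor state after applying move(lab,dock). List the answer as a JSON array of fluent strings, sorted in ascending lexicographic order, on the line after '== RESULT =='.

Progress:
  pre ⊆ S: {at(lab), open(d_dock_lab)} ⊆ S  — applicable
  S \ del = {have(k1), key_at(k1,kitchen), key_at(k2,dock), open(d_dock_lab)}
  ∪ add   = {at(dock), have(k1), key_at(k1,kitchen), key_at(k2,dock), open(d_dock_lab)}

== RESULT ==
["at(dock)", "have(k1)", "key_at(k1,kitchen)", "key_at(k2,dock)", "open(d_dock_lab)"]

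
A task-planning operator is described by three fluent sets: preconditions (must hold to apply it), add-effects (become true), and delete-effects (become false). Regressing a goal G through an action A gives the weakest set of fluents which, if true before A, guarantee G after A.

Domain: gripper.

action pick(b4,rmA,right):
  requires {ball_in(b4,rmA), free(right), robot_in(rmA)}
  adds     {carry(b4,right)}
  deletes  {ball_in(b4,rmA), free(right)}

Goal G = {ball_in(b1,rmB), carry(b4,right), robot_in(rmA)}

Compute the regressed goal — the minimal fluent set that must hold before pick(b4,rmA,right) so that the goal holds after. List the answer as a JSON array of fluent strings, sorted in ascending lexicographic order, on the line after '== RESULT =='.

Regress:
  G ∩ del = {}  (empty — regression defined)
  G \ add = {ball_in(b1,rmB), carry(b4,right), robot_in(rmA)} \ {carry(b4,right)} = {ball_in(b1,rmB), robot_in(rmA)}
  ∪ pre   = {ball_in(b1,rmB), robot_in(rmA)} ∪ {ball_in(b4,rmA), free(right), robot_in(rmA)}
          = {ball_in(b1,rmB), ball_in(b4,rmA), free(right), robot_in(rmA)}

== RESULT ==
["ball_in(b1,rmB)", "ball_in(b4,rmA)", "free(right)", "robot_in(rmA)"]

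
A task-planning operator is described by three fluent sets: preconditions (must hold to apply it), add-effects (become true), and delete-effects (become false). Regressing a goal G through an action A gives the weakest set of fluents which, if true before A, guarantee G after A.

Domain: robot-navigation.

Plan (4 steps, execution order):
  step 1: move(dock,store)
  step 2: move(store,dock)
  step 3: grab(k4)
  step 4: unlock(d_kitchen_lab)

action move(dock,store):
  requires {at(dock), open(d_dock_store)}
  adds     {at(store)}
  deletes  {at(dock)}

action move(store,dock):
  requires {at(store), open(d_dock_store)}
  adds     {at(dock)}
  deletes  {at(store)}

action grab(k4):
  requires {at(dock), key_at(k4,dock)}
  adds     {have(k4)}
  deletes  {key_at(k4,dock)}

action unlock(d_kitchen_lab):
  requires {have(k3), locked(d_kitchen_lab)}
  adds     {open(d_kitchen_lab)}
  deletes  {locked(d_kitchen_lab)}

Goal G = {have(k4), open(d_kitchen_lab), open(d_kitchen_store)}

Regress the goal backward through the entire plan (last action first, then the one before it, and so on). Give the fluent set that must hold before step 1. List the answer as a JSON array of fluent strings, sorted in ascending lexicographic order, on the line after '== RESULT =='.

Work backward from the goal:
  through step 4 (unlock(d_kitchen_lab)): drop {open(d_kitchen_lab)}, keep {have(k4), open(d_kitchen_store)}, require {have(k3), locked(d_kitchen_lab)}
    → {have(k3), have(k4), locked(d_kitchen_lab), open(d_kitchen_store)}
  through step 3 (grab(k4)): drop {have(k4)}, keep {have(k3), locked(d_kitchen_lab), open(d_kitchen_store)}, require {at(dock), key_at(k4,dock)}
    → {at(dock), have(k3), key_at(k4,dock), locked(d_kitchen_lab), open(d_kitchen_store)}
  through step 2 (move(store,dock)): drop {at(dock)}, keep {have(k3), key_at(k4,dock), locked(d_kitchen_lab), open(d_kitchen_store)}, require {at(store), open(d_dock_store)}
    → {at(store), have(k3), key_at(k4,dock), locked(d_kitchen_lab), open(d_dock_store), open(d_kitchen_store)}
  through step 1 (move(dock,store)): drop {at(store)}, keep {have(k3), key_at(k4,dock), locked(d_kitchen_lab), open(d_dock_store), open(d_kitchen_store)}, require {at(dock), open(d_dock_store)}
    → {at(dock), have(k3), key_at(k4,dock), locked(d_kitchen_lab), open(d_dock_store), open(d_kitchen_store)}

== RESULT ==
["at(dock)", "have(k3)", "key_at(k4,dock)", "locked(d_kitchen_lab)", "open(d_dock_store)", "open(d_kitchen_store)"]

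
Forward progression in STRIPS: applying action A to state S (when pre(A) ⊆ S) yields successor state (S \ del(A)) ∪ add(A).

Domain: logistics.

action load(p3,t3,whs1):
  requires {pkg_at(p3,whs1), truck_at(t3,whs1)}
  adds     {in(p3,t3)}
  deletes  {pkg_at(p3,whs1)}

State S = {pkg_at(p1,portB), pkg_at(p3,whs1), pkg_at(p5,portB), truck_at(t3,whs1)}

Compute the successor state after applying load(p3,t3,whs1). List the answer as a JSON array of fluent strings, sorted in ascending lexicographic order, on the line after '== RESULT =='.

Progress:
  pre ⊆ S: {pkg_at(p3,whs1), truck_at(t3,whs1)} ⊆ S  — applicable
  S \ del = {pkg_at(p1,portB), pkg_at(p5,portB), truck_at(t3,whs1)}
  ∪ add   = {in(p3,t3), pkg_at(p1,portB), pkg_at(p5,portB), truck_at(t3,whs1)}

== RESULT ==
["in(p3,t3)", "pkg_at(p1,portB)", "pkg_at(p5,portB)", "truck_at(t3,whs1)"]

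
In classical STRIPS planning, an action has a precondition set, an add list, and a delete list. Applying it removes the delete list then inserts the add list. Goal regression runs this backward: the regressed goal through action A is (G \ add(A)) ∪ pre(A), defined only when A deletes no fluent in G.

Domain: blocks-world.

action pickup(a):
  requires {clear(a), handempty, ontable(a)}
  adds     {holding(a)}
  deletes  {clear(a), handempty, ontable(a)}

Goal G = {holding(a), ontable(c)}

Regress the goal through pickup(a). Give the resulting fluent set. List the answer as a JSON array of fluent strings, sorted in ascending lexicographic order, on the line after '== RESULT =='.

Regress:
  G ∩ del = {}  (empty — regression defined)
  G \ add = {holding(a), ontable(c)} \ {holding(a)} = {ontable(c)}
  ∪ pre   = {ontable(c)} ∪ {clear(a), handempty, ontable(a)}
          = {clear(a), handempty, ontable(a), ontable(c)}

== RESULT ==
["clear(a)", "handempty", "ontable(a)", "ontable(c)"]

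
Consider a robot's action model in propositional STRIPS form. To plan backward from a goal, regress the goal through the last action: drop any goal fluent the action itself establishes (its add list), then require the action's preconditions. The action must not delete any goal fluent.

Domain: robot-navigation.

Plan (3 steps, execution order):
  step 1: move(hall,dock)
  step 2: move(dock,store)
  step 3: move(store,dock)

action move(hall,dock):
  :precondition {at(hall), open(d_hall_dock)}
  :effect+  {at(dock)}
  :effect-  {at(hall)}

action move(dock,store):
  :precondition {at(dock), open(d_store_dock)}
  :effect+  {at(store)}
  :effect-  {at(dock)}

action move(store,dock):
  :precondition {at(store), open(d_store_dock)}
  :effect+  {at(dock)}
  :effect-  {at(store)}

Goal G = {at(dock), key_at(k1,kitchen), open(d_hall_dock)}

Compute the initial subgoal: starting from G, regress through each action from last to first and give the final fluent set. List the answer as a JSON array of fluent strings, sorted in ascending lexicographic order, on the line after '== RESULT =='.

Work backward from the goal:
  through step 3 (move(store,dock)): drop {at(dock)}, keep {key_at(k1,kitchen), open(d_hall_dock)}, require {at(store), open(d_store_dock)}
    → {at(store), key_at(k1,kitchen), open(d_hall_dock), open(d_store_dock)}
  through step 2 (move(dock,store)): drop {at(store)}, keep {key_at(k1,kitchen), open(d_hall_dock), open(d_store_dock)}, require {at(dock), open(d_store_dock)}
    → {at(dock), key_at(k1,kitchen), open(d_hall_dock), open(d_store_dock)}
  through step 1 (move(hall,dock)): drop {at(dock)}, keep {key_at(k1,kitchen), open(d_hall_dock), open(d_store_dock)}, require {at(hall), open(d_hall_dock)}
    → {at(hall), key_at(k1,kitchen), open(d_hall_dock), open(d_store_dock)}

== RESULT ==
["at(hall)", "key_at(k1,kitchen)", "open(d_hall_dock)", "open(d_store_dock)"]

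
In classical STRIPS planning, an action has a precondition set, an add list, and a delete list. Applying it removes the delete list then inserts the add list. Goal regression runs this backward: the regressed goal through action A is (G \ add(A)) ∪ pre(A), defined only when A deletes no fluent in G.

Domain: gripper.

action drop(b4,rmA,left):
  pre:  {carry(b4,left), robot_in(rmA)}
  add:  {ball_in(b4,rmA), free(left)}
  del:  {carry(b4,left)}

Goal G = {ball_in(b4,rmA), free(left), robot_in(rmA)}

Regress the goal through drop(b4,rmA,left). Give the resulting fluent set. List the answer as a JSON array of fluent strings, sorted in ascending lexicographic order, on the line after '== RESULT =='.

Regress:
  G ∩ del = {}  (empty — regression defined)
  G \ add = {ball_in(b4,rmA), free(left), robot_in(rmA)} \ {ball_in(b4,rmA), free(left)} = {robot_in(rmA)}
  ∪ pre   = {robot_in(rmA)} ∪ {carry(b4,left), robot_in(rmA)}
          = {carry(b4,left), robot_in(rmA)}

== RESULT ==
["carry(b4,left)", "robot_in(rmA)"]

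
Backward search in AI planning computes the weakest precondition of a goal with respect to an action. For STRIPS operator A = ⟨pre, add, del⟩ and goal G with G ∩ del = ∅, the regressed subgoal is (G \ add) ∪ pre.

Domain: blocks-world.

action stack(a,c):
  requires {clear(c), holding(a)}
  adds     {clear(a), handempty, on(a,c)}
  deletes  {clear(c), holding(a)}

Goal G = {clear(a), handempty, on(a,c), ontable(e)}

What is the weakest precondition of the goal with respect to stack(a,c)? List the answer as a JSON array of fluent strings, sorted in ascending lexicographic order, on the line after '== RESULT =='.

Regress:
  G ∩ del = {}  (empty — regression defined)
  G \ add = {clear(a), handempty, on(a,c), ontable(e)} \ {clear(a), handempty, on(a,c)} = {ontable(e)}
  ∪ pre   = {ontable(e)} ∪ {clear(c), holding(a)}
          = {clear(c), holding(a), ontable(e)}

== RESULT ==
["clear(c)", "holding(a)", "ontable(e)"]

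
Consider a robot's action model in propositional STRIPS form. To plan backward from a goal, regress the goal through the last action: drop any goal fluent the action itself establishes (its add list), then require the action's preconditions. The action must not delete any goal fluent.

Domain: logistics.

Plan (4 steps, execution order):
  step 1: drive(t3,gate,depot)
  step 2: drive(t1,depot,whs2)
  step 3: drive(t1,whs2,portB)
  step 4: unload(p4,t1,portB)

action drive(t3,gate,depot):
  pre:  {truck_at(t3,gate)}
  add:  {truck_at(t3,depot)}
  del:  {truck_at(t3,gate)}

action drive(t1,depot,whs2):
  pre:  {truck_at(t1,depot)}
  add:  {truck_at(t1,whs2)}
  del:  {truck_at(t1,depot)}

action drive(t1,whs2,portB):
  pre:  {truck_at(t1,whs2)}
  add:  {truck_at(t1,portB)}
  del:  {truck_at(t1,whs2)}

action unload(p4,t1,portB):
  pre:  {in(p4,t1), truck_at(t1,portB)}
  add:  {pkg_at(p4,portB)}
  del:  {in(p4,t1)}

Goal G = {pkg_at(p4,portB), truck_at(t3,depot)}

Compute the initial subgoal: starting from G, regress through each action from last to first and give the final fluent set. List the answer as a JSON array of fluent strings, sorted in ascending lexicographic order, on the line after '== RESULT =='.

Regress step by step:
  through step 4 (unload(p4,t1,portB)): drop {pkg_at(p4,portB)}, keep {truck_at(t3,depot)}, require {in(p4,t1), truck_at(t1,portB)}
    → {in(p4,t1), truck_at(t1,portB), truck_at(t3,depot)}
  through step 3 (drive(t1,whs2,portB)): drop {truck_at(t1,portB)}, keep {in(p4,t1), truck_at(t3,depot)}, require {truck_at(t1,whs2)}
    → {in(p4,t1), truck_at(t1,whs2), truck_at(t3,depot)}
  through step 2 (drive(t1,depot,whs2)): drop {truck_at(t1,whs2)}, keep {in(p4,t1), truck_at(t3,depot)}, require {truck_at(t1,depot)}
    → {in(p4,t1), truck_at(t1,depot), truck_at(t3,depot)}
  through step 1 (drive(t3,gate,depot)): drop {truck_at(t3,depot)}, keep {in(p4,t1), truck_at(t1,depot)}, require {truck_at(t3,gate)}
    → {in(p4,t1), truck_at(t1,depot), truck_at(t3,gate)}

== RESULT ==
["in(p4,t1)", "truck_at(t1,depot)", "truck_at(t3,gate)"]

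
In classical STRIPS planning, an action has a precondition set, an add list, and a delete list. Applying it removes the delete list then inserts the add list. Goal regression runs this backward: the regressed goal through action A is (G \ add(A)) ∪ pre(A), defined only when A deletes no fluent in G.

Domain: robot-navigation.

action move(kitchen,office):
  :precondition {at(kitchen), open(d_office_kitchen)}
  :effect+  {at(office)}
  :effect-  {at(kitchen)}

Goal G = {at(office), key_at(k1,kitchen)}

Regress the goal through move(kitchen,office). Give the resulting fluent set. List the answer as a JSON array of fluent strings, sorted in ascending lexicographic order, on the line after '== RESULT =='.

Compute (G \ add) ∪ pre:
  G ∩ del = {}  (empty — regression defined)
  G \ add = {at(office), key_at(k1,kitchen)} \ {at(office)} = {key_at(k1,kitchen)}
  ∪ pre   = {key_at(k1,kitchen)} ∪ {at(kitchen), open(d_office_kitchen)}
          = {at(kitchen), key_at(k1,kitchen), open(d_office_kitchen)}

== RESULT ==
["at(kitchen)", "key_at(k1,kitchen)", "open(d_office_kitchen)"]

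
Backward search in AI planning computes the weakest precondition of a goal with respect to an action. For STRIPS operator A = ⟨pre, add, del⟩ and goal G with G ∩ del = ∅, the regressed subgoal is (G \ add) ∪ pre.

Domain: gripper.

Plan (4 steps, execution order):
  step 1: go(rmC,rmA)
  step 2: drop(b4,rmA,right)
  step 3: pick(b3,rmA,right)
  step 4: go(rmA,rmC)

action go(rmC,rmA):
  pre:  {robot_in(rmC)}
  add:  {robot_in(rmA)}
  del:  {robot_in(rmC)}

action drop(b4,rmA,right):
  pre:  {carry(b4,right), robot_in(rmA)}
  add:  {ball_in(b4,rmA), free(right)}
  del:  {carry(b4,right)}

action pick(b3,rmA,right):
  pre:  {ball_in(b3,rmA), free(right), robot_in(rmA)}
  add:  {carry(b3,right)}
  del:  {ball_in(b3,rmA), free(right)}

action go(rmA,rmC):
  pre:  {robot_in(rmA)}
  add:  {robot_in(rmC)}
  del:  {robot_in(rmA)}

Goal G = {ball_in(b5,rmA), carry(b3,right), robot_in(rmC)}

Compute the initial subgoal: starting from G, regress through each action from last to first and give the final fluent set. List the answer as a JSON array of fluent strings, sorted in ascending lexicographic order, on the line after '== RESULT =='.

Regress step by step:
  through step 4 (go(rmA,rmC)): drop {robot_in(rmC)}, keep {ball_in(b5,rmA), carry(b3,right)}, require {robot_in(rmA)}
    → {ball_in(b5,rmA), carry(b3,right), robot_in(rmA)}
  through step 3 (pick(b3,rmA,right)): drop {carry(b3,right)}, keep {ball_in(b5,rmA), robot_in(rmA)}, require {ball_in(b3,rmA), free(right), robot_in(rmA)}
    → {ball_in(b3,rmA), ball_in(b5,rmA), free(right), robot_in(rmA)}
  through step 2 (drop(b4,rmA,right)): drop {free(right)}, keep {ball_in(b3,rmA), ball_in(b5,rmA), robot_in(rmA)}, require {carry(b4,right), robot_in(rmA)}
    → {ball_in(b3,rmA), ball_in(b5,rmA), carry(b4,right), robot_in(rmA)}
  through step 1 (go(rmC,rmA)): drop {robot_in(rmA)}, keep {ball_in(b3,rmA), ball_in(b5,rmA), carry(b4,right)}, require {robot_in(rmC)}
    → {ball_in(b3,rmA), ball_in(b5,rmA), carry(b4,right), robot_in(rmC)}

== RESULT ==
["ball_in(b3,rmA)", "ball_in(b5,rmA)", "carry(b4,right)", "robot_in(rmC)"]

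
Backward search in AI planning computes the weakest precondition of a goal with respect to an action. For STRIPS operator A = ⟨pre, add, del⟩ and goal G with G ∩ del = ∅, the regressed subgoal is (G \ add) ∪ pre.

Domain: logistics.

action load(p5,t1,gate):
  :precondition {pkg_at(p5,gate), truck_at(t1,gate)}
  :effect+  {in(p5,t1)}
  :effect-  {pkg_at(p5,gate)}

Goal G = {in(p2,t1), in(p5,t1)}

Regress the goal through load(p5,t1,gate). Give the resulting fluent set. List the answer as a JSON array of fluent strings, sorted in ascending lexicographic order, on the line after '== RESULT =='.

Compute (G \ add) ∪ pre:
  G ∩ del = {}  (empty — regression defined)
  G \ add = {in(p2,t1), in(p5,t1)} \ {in(p5,t1)} = {in(p2,t1)}
  ∪ pre   = {in(p2,t1)} ∪ {pkg_at(p5,gate), truck_at(t1,gate)}
          = {in(p2,t1), pkg_at(p5,gate), truck_at(t1,gate)}

== RESULT ==
["in(p2,t1)", "pkg_at(p5,gate)", "truck_at(t1,gate)"]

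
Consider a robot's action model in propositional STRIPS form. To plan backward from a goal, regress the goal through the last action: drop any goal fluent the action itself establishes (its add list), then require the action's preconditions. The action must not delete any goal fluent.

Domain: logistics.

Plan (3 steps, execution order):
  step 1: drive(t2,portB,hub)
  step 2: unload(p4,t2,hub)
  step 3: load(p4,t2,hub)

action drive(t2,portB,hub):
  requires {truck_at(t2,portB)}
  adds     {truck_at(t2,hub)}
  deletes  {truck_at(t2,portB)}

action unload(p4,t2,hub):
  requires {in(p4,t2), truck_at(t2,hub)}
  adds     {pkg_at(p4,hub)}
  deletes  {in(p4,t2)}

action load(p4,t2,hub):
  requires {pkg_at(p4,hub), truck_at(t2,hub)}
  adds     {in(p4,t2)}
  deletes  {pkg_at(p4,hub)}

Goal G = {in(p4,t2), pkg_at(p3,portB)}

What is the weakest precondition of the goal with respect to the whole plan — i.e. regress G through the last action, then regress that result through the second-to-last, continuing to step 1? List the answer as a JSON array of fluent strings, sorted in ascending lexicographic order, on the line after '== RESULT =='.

Work backward from the goal:
  through step 3 (load(p4,t2,hub)): drop {in(p4,t2)}, keep {pkg_at(p3,portB)}, require {pkg_at(p4,hub), truck_at(t2,hub)}
    → {pkg_at(p3,portB), pkg_at(p4,hub), truck_at(t2,hub)}
  through step 2 (unload(p4,t2,hub)): drop {pkg_at(p4,hub)}, keep {pkg_at(p3,portB), truck_at(t2,hub)}, require {in(p4,t2), truck_at(t2,hub)}
    → {in(p4,t2), pkg_at(p3,portB), truck_at(t2,hub)}
  through step 1 (drive(t2,portB,hub)): drop {truck_at(t2,hub)}, keep {in(p4,t2), pkg_at(p3,portB)}, require {truck_at(t2,portB)}
    → {in(p4,t2), pkg_at(p3,portB), truck_at(t2,portB)}

== RESULT ==
["in(p4,t2)", "pkg_at(p3,portB)", "truck_at(t2,portB)"]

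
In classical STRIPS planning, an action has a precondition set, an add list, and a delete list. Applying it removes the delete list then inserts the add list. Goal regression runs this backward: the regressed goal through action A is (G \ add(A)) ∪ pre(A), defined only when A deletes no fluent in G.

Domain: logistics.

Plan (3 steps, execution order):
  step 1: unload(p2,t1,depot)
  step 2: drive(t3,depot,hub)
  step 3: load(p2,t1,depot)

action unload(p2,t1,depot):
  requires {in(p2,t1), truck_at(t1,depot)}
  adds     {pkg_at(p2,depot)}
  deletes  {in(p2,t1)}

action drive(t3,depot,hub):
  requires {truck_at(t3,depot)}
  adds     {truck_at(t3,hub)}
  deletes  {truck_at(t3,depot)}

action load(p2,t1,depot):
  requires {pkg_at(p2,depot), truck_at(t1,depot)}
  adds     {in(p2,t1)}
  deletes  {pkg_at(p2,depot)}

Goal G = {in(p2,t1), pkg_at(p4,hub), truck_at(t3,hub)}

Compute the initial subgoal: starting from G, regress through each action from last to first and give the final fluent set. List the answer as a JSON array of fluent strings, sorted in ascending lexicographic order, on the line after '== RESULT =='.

Work backward from the goal:
  through step 3 (load(p2,t1,depot)): drop {in(p2,t1)}, keep {pkg_at(p4,hub), truck_at(t3,hub)}, require {pkg_at(p2,depot), truck_at(t1,depot)}
    → {pkg_at(p2,depot), pkg_at(p4,hub), truck_at(t1,depot), truck_at(t3,hub)}
  through step 2 (drive(t3,depot,hub)): drop {truck_at(t3,hub)}, keep {pkg_at(p2,depot), pkg_at(p4,hub), truck_at(t1,depot)}, require {truck_at(t3,depot)}
    → {pkg_at(p2,depot), pkg_at(p4,hub), truck_at(t1,depot), truck_at(t3,depot)}
  through step 1 (unload(p2,t1,depot)): drop {pkg_at(p2,depot)}, keep {pkg_at(p4,hub), truck_at(t1,depot), truck_at(t3,depot)}, require {in(p2,t1), truck_at(t1,depot)}
    → {in(p2,t1), pkg_at(p4,hub), truck_at(t1,depot), truck_at(t3,depot)}

== RESULT ==
["in(p2,t1)", "pkg_at(p4,hub)", "truck_at(t1,depot)", "truck_at(t3,depot)"]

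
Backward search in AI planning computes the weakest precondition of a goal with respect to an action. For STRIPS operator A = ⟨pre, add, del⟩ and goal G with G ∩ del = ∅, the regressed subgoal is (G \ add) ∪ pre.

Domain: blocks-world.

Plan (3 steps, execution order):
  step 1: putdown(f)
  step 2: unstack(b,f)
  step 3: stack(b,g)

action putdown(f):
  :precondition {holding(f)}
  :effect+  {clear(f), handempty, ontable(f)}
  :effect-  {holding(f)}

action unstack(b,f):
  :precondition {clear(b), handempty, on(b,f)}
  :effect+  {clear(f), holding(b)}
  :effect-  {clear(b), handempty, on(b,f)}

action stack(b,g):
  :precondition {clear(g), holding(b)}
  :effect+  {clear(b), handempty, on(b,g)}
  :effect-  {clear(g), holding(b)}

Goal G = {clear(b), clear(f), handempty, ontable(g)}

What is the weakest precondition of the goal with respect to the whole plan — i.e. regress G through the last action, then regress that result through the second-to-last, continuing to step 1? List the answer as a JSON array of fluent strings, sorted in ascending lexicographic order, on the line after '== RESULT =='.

Regress step by step:
  through step 3 (stack(b,g)): drop {clear(b), handempty}, keep {clear(f), ontable(g)}, require {clear(g), holding(b)}
    → {clear(f), clear(g), holding(b), ontable(g)}
  through step 2 (unstack(b,f)): drop {clear(f), holding(b)}, keep {clear(g), ontable(g)}, require {clear(b), handempty, on(b,f)}
    → {clear(b), clear(g), handempty, on(b,f), ontable(g)}
  through step 1 (putdown(f)): drop {handempty}, keep {clear(b), clear(g), on(b,f), ontable(g)}, require {holding(f)}
    → {clear(b), clear(g), holding(f), on(b,f), ontable(g)}

== RESULT ==
["clear(b)", "clear(g)", "holding(f)", "on(b,f)", "ontable(g)"]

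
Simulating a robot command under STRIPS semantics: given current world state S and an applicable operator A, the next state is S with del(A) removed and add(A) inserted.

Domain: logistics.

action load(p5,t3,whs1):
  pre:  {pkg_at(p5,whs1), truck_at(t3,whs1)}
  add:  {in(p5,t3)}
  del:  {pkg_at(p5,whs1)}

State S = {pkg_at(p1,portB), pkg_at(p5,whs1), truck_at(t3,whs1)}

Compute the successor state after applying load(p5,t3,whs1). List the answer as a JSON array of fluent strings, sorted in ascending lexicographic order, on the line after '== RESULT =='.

Progress:
  pre ⊆ S: {pkg_at(p5,whs1), truck_at(t3,whs1)} ⊆ S  — applicable
  S \ del = {pkg_at(p1,portB), truck_at(t3,whs1)}
  ∪ add   = {in(p5,t3), pkg_at(p1,portB), truck_at(t3,whs1)}

== RESULT ==
["in(p5,t3)", "pkg_at(p1,portB)", "truck_at(t3,whs1)"]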